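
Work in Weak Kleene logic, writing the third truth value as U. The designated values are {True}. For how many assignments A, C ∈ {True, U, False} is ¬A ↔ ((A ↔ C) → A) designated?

Designated under: (A=False, C=True).

1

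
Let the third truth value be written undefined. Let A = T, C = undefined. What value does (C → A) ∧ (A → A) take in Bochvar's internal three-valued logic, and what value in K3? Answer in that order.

undefined; T

In Bochvar's internal three-valued logic: C → A = undefined → T = undefined
A → A = T → T = T
(C → A) ∧ (A → A) = undefined ∧ T = undefined
In K3: C → A = undefined → T = T  [¬undefined ∨ T]
A → A = T → T = T
(C → A) ∧ (A → A) = T ∧ T = T
They differ because Bochvar's internal three-valued logic and K3 treat undefined differently under the binary connectives.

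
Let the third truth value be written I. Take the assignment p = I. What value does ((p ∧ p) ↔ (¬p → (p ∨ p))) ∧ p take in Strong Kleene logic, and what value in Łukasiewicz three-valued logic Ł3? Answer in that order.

I; I

In Strong Kleene logic: p ∧ p = I ∧ I = I
¬p = ¬I = I
p ∨ p = I ∨ I = I
¬p → (p ∨ p) = I → I = I
(p ∧ p) ↔ (¬p → (p ∨ p)) = I ↔ I = I
((p ∧ p) ↔ (¬p → (p ∨ p))) ∧ p = I ∧ I = I
In Łukasiewicz three-valued logic Ł3: p ∧ p = I ∧ I = I
¬p = ¬I = I
p ∨ p = I ∨ I = I
¬p → (p ∨ p) = I → I = T
(p ∧ p) ↔ (¬p → (p ∨ p)) = I ↔ T = I
((p ∧ p) ↔ (¬p → (p ∨ p))) ∧ p = I ∧ I = I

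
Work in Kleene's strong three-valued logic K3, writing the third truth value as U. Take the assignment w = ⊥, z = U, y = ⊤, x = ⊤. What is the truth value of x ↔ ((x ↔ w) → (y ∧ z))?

x ↔ w = ⊤ ↔ ⊥ = ⊥
y ∧ z = ⊤ ∧ U = U
(x ↔ w) → (y ∧ z) = ⊥ → U = ⊤
x ↔ ((x ↔ w) → (y ∧ z)) = ⊤ ↔ ⊤ = ⊤

⊤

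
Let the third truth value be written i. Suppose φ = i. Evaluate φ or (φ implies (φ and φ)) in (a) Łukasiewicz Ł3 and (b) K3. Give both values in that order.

In Łukasiewicz Ł3: φ and φ = i and i = i
φ implies (φ and φ) = i implies i = ⊤  [min(1, 1−½+½)]
φ or (φ implies (φ and φ)) = i or ⊤ = ⊤
In K3: φ and φ = i and i = i
φ implies (φ and φ) = i implies i = i  [not i or i]
φ or (φ implies (φ and φ)) = i or i = i
They differ because Łukasiewicz Ł3 and K3 treat i differently under implication.

⊤; i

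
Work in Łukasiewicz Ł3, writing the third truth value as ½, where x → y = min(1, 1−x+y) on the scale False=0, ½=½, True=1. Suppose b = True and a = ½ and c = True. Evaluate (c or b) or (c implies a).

True

c or b = True or True = True
c implies a = True implies ½ = ½  [min(1, 1−1+½)]
(c or b) or (c implies a) = True or ½ = True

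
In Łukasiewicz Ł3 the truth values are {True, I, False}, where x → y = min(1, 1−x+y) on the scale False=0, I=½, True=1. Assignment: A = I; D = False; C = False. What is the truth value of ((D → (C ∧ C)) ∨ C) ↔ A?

C ∧ C = False ∧ False = False
D → (C ∧ C) = False → False = True
(D → (C ∧ C)) ∨ C = True ∨ False = True
((D → (C ∧ C)) ∨ C) ↔ A = True ↔ I = I

I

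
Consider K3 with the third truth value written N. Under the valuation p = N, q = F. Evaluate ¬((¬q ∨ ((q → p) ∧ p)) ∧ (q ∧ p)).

T

¬q = ¬F = T
q → p = F → N = T  [¬F ∨ N]
(q → p) ∧ p = T ∧ N = N
¬q ∨ ((q → p) ∧ p) = T ∨ N = T
q ∧ p = F ∧ N = F
(¬q ∨ ((q → p) ∧ p)) ∧ (q ∧ p) = T ∧ F = F
¬((¬q ∨ ((q → p) ∧ p)) ∧ (q ∧ p)) = ¬F = T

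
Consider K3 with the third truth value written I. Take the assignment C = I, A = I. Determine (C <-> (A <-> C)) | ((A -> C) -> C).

A <-> C = I <-> I = I
C <-> (A <-> C) = I <-> I = I
A -> C = I -> I = I
(A -> C) -> C = I -> I = I
(C <-> (A <-> C)) | ((A -> C) -> C) = I | I = I

I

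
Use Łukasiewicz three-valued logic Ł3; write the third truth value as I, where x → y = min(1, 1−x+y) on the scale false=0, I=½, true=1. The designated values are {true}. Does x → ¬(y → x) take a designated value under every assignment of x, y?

Countermodel: x=true, y=true gives false, which is not designated.

No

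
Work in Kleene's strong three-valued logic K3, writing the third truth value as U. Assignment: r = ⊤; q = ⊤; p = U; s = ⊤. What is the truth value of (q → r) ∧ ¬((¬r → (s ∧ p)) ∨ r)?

⊥

q → r = ⊤ → ⊤ = ⊤
¬r = ¬⊤ = ⊥
s ∧ p = ⊤ ∧ U = U
¬r → (s ∧ p) = ⊥ → U = ⊤  [¬⊥ ∨ U]
(¬r → (s ∧ p)) ∨ r = ⊤ ∨ ⊤ = ⊤
¬((¬r → (s ∧ p)) ∨ r) = ¬⊤ = ⊥
(q → r) ∧ ¬((¬r → (s ∧ p)) ∨ r) = ⊤ ∧ ⊥ = ⊥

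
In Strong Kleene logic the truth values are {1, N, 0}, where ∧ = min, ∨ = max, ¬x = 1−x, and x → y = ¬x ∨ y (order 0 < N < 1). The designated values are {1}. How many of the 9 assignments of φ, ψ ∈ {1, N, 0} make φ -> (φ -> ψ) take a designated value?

5

Of the 9 assignments, 5 give a value in {1}.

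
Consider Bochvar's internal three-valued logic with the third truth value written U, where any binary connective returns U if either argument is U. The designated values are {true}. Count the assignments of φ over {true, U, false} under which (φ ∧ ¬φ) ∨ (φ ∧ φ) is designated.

1

φ=true: true ✓
φ=U: U ·
φ=false: false ·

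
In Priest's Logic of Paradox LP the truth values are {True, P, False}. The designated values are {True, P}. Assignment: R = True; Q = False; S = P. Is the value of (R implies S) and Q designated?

No

R implies S = True implies P = P
(R implies S) and Q = P and False = False
False ∉ {True, P}.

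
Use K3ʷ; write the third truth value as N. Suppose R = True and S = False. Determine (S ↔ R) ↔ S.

True

S ↔ R = False ↔ True = False
(S ↔ R) ↔ S = False ↔ False = True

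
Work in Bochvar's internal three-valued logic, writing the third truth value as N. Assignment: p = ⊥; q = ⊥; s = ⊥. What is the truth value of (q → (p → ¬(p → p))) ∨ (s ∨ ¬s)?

⊤

p → p = ⊥ → ⊥ = ⊤
¬(p → p) = ¬⊤ = ⊥
p → ¬(p → p) = ⊥ → ⊥ = ⊤
q → (p → ¬(p → p)) = ⊥ → ⊤ = ⊤
¬s = ¬⊥ = ⊤
s ∨ ¬s = ⊥ ∨ ⊤ = ⊤
(q → (p → ¬(p → p))) ∨ (s ∨ ¬s) = ⊤ ∨ ⊤ = ⊤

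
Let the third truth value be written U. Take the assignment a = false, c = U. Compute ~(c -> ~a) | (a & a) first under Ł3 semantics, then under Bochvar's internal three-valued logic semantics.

false; U

In Ł3: ~a = ~false = true
c -> ~a = U -> true = true  [min(1, 1−½+1)]
~(c -> ~a) = ~true = false
a & a = false & false = false
~(c -> ~a) | (a & a) = false | false = false
In Bochvar's internal three-valued logic: ~a = ~false = true
c -> ~a = U -> true = U  [any arg is the third value ⇒ result is the third value]
~(c -> ~a) = ~U = U
a & a = false & false = false
~(c -> ~a) | (a & a) = U | false = U
They differ because Ł3 and Bochvar's internal three-valued logic treat U differently under the binary connectives.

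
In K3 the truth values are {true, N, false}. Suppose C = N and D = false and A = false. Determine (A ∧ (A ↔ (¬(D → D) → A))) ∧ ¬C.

false

D → D = false → false = true
¬(D → D) = ¬true = false
¬(D → D) → A = false → false = true
A ↔ (¬(D → D) → A) = false ↔ true = false
A ∧ (A ↔ (¬(D → D) → A)) = false ∧ false = false
¬C = ¬N = N
(A ∧ (A ↔ (¬(D → D) → A))) ∧ ¬C = false ∧ N = false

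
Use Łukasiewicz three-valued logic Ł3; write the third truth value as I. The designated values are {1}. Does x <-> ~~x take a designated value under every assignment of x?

Every assignment of x over {1, I, 0} gives a value in {1}.
In particular, with x=I: x <-> ~~x = 1.

Yes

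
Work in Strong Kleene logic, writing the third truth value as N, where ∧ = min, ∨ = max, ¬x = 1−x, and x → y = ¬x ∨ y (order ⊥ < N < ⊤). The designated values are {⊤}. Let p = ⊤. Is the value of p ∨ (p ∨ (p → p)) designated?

p → p = ⊤ → ⊤ = ⊤
p ∨ (p → p) = ⊤ ∨ ⊤ = ⊤
p ∨ (p ∨ (p → p)) = ⊤ ∨ ⊤ = ⊤
⊤ ∈ {⊤}.

Yes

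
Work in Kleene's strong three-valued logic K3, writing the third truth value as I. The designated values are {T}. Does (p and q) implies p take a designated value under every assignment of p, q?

No

Countermodel: p=I, q=T gives I, which is not designated.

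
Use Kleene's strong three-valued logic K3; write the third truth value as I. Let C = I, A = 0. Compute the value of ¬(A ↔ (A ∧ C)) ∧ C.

0

A ∧ C = 0 ∧ I = 0
A ↔ (A ∧ C) = 0 ↔ 0 = 1
¬(A ↔ (A ∧ C)) = ¬1 = 0
¬(A ↔ (A ∧ C)) ∧ C = 0 ∧ I = 0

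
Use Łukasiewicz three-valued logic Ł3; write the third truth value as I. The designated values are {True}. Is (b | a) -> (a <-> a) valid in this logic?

Yes

Every assignment of b, a over {True, I, False} gives a value in {True}.
In particular, with b=I, a=I: (b | a) -> (a <-> a) = True.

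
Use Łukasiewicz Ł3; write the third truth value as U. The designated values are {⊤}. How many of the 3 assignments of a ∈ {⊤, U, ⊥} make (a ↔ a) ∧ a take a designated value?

a=⊤: ⊤ ✓
a=U: U ·
a=⊥: ⊥ ·

1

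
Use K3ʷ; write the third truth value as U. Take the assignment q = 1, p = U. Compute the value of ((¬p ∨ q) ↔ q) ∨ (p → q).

¬p = ¬U = U
¬p ∨ q = U ∨ 1 = U
(¬p ∨ q) ↔ q = U ↔ 1 = U
p → q = U → 1 = U
((¬p ∨ q) ↔ q) ∨ (p → q) = U ∨ U = U

U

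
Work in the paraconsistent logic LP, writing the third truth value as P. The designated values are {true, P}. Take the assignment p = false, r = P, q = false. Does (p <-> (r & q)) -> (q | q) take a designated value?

No

r & q = P & false = false
p <-> (r & q) = false <-> false = true
q | q = false | false = false
(p <-> (r & q)) -> (q | q) = true -> false = false
false ∉ {true, P}.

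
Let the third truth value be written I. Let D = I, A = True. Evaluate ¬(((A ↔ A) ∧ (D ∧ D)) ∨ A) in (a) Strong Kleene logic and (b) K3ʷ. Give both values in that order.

In Strong Kleene logic: A ↔ A = True ↔ True = True
D ∧ D = I ∧ I = I
(A ↔ A) ∧ (D ∧ D) = True ∧ I = I
((A ↔ A) ∧ (D ∧ D)) ∨ A = I ∨ True = True
¬(((A ↔ A) ∧ (D ∧ D)) ∨ A) = ¬True = False
In K3ʷ: A ↔ A = True ↔ True = True
D ∧ D = I ∧ I = I
(A ↔ A) ∧ (D ∧ D) = True ∧ I = I
((A ↔ A) ∧ (D ∧ D)) ∨ A = I ∨ True = I
¬(((A ↔ A) ∧ (D ∧ D)) ∨ A) = ¬I = I
They differ because Strong Kleene logic and K3ʷ treat I differently under the binary connectives.

False; I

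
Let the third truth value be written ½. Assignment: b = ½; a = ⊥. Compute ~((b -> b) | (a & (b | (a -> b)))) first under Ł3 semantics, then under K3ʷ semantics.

⊥; ½

In Ł3: b -> b = ½ -> ½ = ⊤  [min(1, 1−½+½)]
a -> b = ⊥ -> ½ = ⊤
b | (a -> b) = ½ | ⊤ = ⊤
a & (b | (a -> b)) = ⊥ & ⊤ = ⊥
(b -> b) | (a & (b | (a -> b))) = ⊤ | ⊥ = ⊤
~((b -> b) | (a & (b | (a -> b)))) = ~⊤ = ⊥
In K3ʷ: b -> b = ½ -> ½ = ½  [any arg is the third value ⇒ result is the third value]
a -> b = ⊥ -> ½ = ½
b | (a -> b) = ½ | ½ = ½
a & (b | (a -> b)) = ⊥ & ½ = ½
(b -> b) | (a & (b | (a -> b))) = ½ | ½ = ½
~((b -> b) | (a & (b | (a -> b)))) = ~½ = ½
They differ because Ł3 and K3ʷ treat ½ differently under the binary connectives.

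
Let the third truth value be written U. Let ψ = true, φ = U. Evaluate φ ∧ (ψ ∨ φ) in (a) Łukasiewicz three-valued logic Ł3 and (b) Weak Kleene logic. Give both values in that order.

U; U

In Łukasiewicz three-valued logic Ł3: ψ ∨ φ = true ∨ U = true
φ ∧ (ψ ∨ φ) = U ∧ true = U
In Weak Kleene logic: ψ ∨ φ = true ∨ U = U
φ ∧ (ψ ∨ φ) = U ∧ U = U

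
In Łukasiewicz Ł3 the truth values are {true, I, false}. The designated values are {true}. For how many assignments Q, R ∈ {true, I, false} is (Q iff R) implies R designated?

6

Of the 9 assignments, 6 give a value in {true}.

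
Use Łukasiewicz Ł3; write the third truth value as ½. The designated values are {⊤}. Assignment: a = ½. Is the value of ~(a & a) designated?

a & a = ½ & ½ = ½
~(a & a) = ~½ = ½
½ ∉ {⊤}.

No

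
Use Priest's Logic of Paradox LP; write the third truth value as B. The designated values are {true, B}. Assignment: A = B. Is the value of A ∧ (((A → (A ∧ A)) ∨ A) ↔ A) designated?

A ∧ A = B ∧ B = B
A → (A ∧ A) = B → B = B  [¬B ∨ B]
(A → (A ∧ A)) ∨ A = B ∨ B = B
((A → (A ∧ A)) ∨ A) ↔ A = B ↔ B = B
A ∧ (((A → (A ∧ A)) ∨ A) ↔ A) = B ∧ B = B
B ∈ {true, B}.

Yes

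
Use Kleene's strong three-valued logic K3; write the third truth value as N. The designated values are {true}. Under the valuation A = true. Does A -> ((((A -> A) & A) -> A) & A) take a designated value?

Yes

A -> A = true -> true = true
(A -> A) & A = true & true = true
((A -> A) & A) -> A = true -> true = true
(((A -> A) & A) -> A) & A = true & true = true
A -> ((((A -> A) & A) -> A) & A) = true -> true = true
true ∈ {true}.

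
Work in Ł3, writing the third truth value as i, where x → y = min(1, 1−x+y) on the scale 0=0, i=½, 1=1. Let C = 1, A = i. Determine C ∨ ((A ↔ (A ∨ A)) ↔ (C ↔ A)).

A ∨ A = i ∨ i = i
A ↔ (A ∨ A) = i ↔ i = 1  [1 − |½−½|]
C ↔ A = 1 ↔ i = i
(A ↔ (A ∨ A)) ↔ (C ↔ A) = 1 ↔ i = i
C ∨ ((A ↔ (A ∨ A)) ↔ (C ↔ A)) = 1 ∨ i = 1

1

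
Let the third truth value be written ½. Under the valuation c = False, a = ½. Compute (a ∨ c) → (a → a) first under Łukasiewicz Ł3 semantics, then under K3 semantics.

In Łukasiewicz Ł3: a ∨ c = ½ ∨ False = ½
a → a = ½ → ½ = True
(a ∨ c) → (a → a) = ½ → True = True
In K3: a ∨ c = ½ ∨ False = ½
a → a = ½ → ½ = ½  [¬½ ∨ ½]
(a ∨ c) → (a → a) = ½ → ½ = ½
They differ because Łukasiewicz Ł3 and K3 treat ½ differently under implication.

True; ½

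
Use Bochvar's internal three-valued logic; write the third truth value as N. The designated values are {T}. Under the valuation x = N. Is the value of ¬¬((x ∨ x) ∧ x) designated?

No

x ∨ x = N ∨ N = N
(x ∨ x) ∧ x = N ∧ N = N
¬((x ∨ x) ∧ x) = ¬N = N
¬¬((x ∨ x) ∧ x) = ¬N = N
N ∉ {T}.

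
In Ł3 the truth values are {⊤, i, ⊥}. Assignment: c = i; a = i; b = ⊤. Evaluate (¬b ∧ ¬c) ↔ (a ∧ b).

¬b = ¬⊤ = ⊥
¬c = ¬i = i
¬b ∧ ¬c = ⊥ ∧ i = ⊥
a ∧ b = i ∧ ⊤ = i
(¬b ∧ ¬c) ↔ (a ∧ b) = ⊥ ↔ i = i  [1 − |0−½|]

i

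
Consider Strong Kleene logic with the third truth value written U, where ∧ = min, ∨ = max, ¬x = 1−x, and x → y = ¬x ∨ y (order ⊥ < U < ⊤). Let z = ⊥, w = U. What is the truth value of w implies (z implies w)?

⊤

z implies w = ⊥ implies U = ⊤  [not ⊥ or U]
w implies (z implies w) = U implies ⊤ = ⊤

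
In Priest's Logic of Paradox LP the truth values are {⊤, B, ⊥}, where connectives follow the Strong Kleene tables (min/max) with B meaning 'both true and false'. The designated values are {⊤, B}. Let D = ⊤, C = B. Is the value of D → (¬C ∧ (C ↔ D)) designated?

Yes

¬C = ¬B = B
C ↔ D = B ↔ ⊤ = B
¬C ∧ (C ↔ D) = B ∧ B = B
D → (¬C ∧ (C ↔ D)) = ⊤ → B = B
B ∈ {⊤, B}.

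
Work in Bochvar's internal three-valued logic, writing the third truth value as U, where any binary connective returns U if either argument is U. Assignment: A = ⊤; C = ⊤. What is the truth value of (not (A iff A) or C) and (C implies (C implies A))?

⊤

A iff A = ⊤ iff ⊤ = ⊤
not (A iff A) = not ⊤ = ⊥
not (A iff A) or C = ⊥ or ⊤ = ⊤
C implies A = ⊤ implies ⊤ = ⊤
C implies (C implies A) = ⊤ implies ⊤ = ⊤
(not (A iff A) or C) and (C implies (C implies A)) = ⊤ and ⊤ = ⊤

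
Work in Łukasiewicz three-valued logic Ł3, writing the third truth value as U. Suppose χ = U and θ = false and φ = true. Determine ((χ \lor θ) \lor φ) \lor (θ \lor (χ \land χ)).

χ \lor θ = U \lor false = U
(χ \lor θ) \lor φ = U \lor true = true
χ \land χ = U \land U = U
θ \lor (χ \land χ) = false \lor U = U
((χ \lor θ) \lor φ) \lor (θ \lor (χ \land χ)) = true \lor U = true

true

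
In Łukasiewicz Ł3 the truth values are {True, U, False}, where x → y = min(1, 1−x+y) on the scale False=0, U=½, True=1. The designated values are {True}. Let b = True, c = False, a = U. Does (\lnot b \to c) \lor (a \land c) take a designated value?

\lnot b = \lnot True = False
\lnot b \to c = False \to False = True
a \land c = U \land False = False
(\lnot b \to c) \lor (a \land c) = True \lor False = True
True ∈ {True}.

Yes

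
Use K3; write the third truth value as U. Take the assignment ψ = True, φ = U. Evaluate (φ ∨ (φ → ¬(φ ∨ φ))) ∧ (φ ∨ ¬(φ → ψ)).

φ ∨ φ = U ∨ U = U
¬(φ ∨ φ) = ¬U = U
φ → ¬(φ ∨ φ) = U → U = U
φ ∨ (φ → ¬(φ ∨ φ)) = U ∨ U = U
φ → ψ = U → True = True
¬(φ → ψ) = ¬True = False
φ ∨ ¬(φ → ψ) = U ∨ False = U
(φ ∨ (φ → ¬(φ ∨ φ))) ∧ (φ ∨ ¬(φ → ψ)) = U ∧ U = U

U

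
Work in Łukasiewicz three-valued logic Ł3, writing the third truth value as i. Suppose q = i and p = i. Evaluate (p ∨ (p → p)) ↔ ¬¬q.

i

p → p = i → i = ⊤  [min(1, 1−½+½)]
p ∨ (p → p) = i ∨ ⊤ = ⊤
¬q = ¬i = i
¬¬q = ¬i = i
(p ∨ (p → p)) ↔ ¬¬q = ⊤ ↔ i = i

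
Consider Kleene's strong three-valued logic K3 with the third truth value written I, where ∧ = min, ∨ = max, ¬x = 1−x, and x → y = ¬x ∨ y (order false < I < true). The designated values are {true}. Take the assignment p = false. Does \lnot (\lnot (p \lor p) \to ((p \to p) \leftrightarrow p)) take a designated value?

Yes

p \lor p = false \lor false = false
\lnot (p \lor p) = \lnot false = true
p \to p = false \to false = true
(p \to p) \leftrightarrow p = true \leftrightarrow false = false
\lnot (p \lor p) \to ((p \to p) \leftrightarrow p) = true \to false = false
\lnot (\lnot (p \lor p) \to ((p \to p) \leftrightarrow p)) = \lnot false = true
true ∈ {true}.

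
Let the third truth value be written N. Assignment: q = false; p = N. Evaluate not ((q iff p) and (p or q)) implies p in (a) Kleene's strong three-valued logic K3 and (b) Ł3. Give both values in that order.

In Kleene's strong three-valued logic K3: q iff p = false iff N = N
p or q = N or false = N
(q iff p) and (p or q) = N and N = N
not ((q iff p) and (p or q)) = not N = N
not ((q iff p) and (p or q)) implies p = N implies N = N  [not N or N]
In Ł3: q iff p = false iff N = N
p or q = N or false = N
(q iff p) and (p or q) = N and N = N
not ((q iff p) and (p or q)) = not N = N
not ((q iff p) and (p or q)) implies p = N implies N = true
They differ because Kleene's strong three-valued logic K3 and Ł3 treat N differently under implication.

N; true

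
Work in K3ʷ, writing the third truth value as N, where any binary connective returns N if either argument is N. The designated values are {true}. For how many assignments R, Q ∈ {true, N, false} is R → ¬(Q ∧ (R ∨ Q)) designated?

Designated under: (R=true, Q=false); (R=false, Q=true); (R=false, Q=false).

3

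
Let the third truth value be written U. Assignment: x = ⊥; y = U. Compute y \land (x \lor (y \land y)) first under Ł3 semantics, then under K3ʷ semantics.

U; U

In Ł3: y \land y = U \land U = U
x \lor (y \land y) = ⊥ \lor U = U
y \land (x \lor (y \land y)) = U \land U = U
In K3ʷ: y \land y = U \land U = U
x \lor (y \land y) = ⊥ \lor U = U
y \land (x \lor (y \land y)) = U \land U = U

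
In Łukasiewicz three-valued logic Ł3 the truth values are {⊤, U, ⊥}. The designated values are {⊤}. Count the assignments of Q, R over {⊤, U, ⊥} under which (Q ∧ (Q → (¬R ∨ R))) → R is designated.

7

Of the 9 assignments, 7 give a value in {⊤}.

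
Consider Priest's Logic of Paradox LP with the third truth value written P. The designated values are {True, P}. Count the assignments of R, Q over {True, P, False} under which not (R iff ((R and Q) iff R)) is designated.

Of the 9 assignments, 8 give a value in {True, P}.

8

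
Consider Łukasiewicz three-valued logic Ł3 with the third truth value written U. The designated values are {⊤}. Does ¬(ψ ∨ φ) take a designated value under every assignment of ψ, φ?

No

Countermodel: ψ=⊤, φ=⊤ gives ⊥, which is not designated.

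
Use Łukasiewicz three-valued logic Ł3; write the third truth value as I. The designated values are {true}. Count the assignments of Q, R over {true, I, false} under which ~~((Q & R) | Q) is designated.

Designated under: (Q=true, R=true); (Q=true, R=I); (Q=true, R=false).

3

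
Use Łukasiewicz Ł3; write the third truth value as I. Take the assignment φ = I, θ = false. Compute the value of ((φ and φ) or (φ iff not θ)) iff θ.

φ and φ = I and I = I
not θ = not false = true
φ iff not θ = I iff true = I
(φ and φ) or (φ iff not θ) = I or I = I
((φ and φ) or (φ iff not θ)) iff θ = I iff false = I

I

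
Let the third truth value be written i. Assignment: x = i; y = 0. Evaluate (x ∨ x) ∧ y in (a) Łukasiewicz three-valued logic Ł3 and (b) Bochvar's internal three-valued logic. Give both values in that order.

0; i

In Łukasiewicz three-valued logic Ł3: x ∨ x = i ∨ i = i
(x ∨ x) ∧ y = i ∧ 0 = 0
In Bochvar's internal three-valued logic: x ∨ x = i ∨ i = i
(x ∨ x) ∧ y = i ∧ 0 = i
They differ because Łukasiewicz three-valued logic Ł3 and Bochvar's internal three-valued logic treat i differently under the binary connectives.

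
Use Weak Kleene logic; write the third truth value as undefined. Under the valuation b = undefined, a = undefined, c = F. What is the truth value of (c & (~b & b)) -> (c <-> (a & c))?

~b = ~undefined = undefined
~b & b = undefined & undefined = undefined
c & (~b & b) = F & undefined = undefined
a & c = undefined & F = undefined
c <-> (a & c) = F <-> undefined = undefined
(c & (~b & b)) -> (c <-> (a & c)) = undefined -> undefined = undefined  [any arg is the third value ⇒ result is the third value]

undefined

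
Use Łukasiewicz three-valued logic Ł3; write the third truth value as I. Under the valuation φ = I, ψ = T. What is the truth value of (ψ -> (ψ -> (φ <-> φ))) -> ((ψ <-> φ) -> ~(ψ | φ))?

I

φ <-> φ = I <-> I = T  [1 − |½−½|]
ψ -> (φ <-> φ) = T -> T = T
ψ -> (ψ -> (φ <-> φ)) = T -> T = T
ψ <-> φ = T <-> I = I
ψ | φ = T | I = T
~(ψ | φ) = ~T = F
(ψ <-> φ) -> ~(ψ | φ) = I -> F = I
(ψ -> (ψ -> (φ <-> φ))) -> ((ψ <-> φ) -> ~(ψ | φ)) = T -> I = I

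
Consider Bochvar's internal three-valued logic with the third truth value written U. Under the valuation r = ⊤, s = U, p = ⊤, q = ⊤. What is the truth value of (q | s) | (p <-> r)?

q | s = ⊤ | U = U
p <-> r = ⊤ <-> ⊤ = ⊤
(q | s) | (p <-> r) = U | ⊤ = U

U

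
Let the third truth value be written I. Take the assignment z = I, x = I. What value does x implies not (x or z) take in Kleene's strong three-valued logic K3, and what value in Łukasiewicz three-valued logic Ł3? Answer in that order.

I; True

In Kleene's strong three-valued logic K3: x or z = I or I = I
not (x or z) = not I = I
x implies not (x or z) = I implies I = I  [not I or I]
In Łukasiewicz three-valued logic Ł3: x or z = I or I = I
not (x or z) = not I = I
x implies not (x or z) = I implies I = True
They differ because Kleene's strong three-valued logic K3 and Łukasiewicz three-valued logic Ł3 treat I differently under implication.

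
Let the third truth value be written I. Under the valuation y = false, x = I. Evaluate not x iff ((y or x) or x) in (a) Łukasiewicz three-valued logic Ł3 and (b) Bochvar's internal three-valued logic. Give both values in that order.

In Łukasiewicz three-valued logic Ł3: not x = not I = I
y or x = false or I = I
(y or x) or x = I or I = I
not x iff ((y or x) or x) = I iff I = true  [1 − |½−½|]
In Bochvar's internal three-valued logic: not x = not I = I
y or x = false or I = I
(y or x) or x = I or I = I
not x iff ((y or x) or x) = I iff I = I
They differ because Łukasiewicz three-valued logic Ł3 and Bochvar's internal three-valued logic treat I differently under the binary connectives.

true; I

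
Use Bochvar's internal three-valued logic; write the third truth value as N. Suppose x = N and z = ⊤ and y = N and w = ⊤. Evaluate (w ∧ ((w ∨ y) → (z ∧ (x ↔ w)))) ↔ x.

N

w ∨ y = ⊤ ∨ N = N
x ↔ w = N ↔ ⊤ = N
z ∧ (x ↔ w) = ⊤ ∧ N = N
(w ∨ y) → (z ∧ (x ↔ w)) = N → N = N  [any arg is the third value ⇒ result is the third value]
w ∧ ((w ∨ y) → (z ∧ (x ↔ w))) = ⊤ ∧ N = N
(w ∧ ((w ∨ y) → (z ∧ (x ↔ w)))) ↔ x = N ↔ N = N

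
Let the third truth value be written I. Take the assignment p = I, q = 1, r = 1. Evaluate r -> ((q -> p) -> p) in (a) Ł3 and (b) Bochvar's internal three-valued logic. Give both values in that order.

1; I

In Ł3: q -> p = 1 -> I = I  [min(1, 1−1+½)]
(q -> p) -> p = I -> I = 1
r -> ((q -> p) -> p) = 1 -> 1 = 1
In Bochvar's internal three-valued logic: q -> p = 1 -> I = I  [any arg is the third value ⇒ result is the third value]
(q -> p) -> p = I -> I = I
r -> ((q -> p) -> p) = 1 -> I = I
They differ because Ł3 and Bochvar's internal three-valued logic treat I differently under the binary connectives.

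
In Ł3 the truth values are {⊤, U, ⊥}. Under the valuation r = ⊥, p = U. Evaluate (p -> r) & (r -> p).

U

p -> r = U -> ⊥ = U  [min(1, 1−½+0)]
r -> p = ⊥ -> U = ⊤
(p -> r) & (r -> p) = U & ⊤ = U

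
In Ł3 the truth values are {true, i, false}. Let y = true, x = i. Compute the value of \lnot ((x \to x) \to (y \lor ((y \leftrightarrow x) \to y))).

x \to x = i \to i = true
y \leftrightarrow x = true \leftrightarrow i = i
(y \leftrightarrow x) \to y = i \to true = true
y \lor ((y \leftrightarrow x) \to y) = true \lor true = true
(x \to x) \to (y \lor ((y \leftrightarrow x) \to y)) = true \to true = true
\lnot ((x \to x) \to (y \lor ((y \leftrightarrow x) \to y))) = \lnot true = false

false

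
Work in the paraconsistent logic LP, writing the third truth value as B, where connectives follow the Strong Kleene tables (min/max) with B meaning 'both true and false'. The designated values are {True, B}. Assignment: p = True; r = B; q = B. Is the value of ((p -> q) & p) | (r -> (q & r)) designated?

Yes

p -> q = True -> B = B
(p -> q) & p = B & True = B
q & r = B & B = B
r -> (q & r) = B -> B = B
((p -> q) & p) | (r -> (q & r)) = B | B = B
B ∈ {True, B}.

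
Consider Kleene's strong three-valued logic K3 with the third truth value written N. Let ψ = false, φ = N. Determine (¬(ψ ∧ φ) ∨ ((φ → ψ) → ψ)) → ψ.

ψ ∧ φ = false ∧ N = false
¬(ψ ∧ φ) = ¬false = true
φ → ψ = N → false = N  [¬N ∨ false]
(φ → ψ) → ψ = N → false = N
¬(ψ ∧ φ) ∨ ((φ → ψ) → ψ) = true ∨ N = true
(¬(ψ ∧ φ) ∨ ((φ → ψ) → ψ)) → ψ = true → false = false

false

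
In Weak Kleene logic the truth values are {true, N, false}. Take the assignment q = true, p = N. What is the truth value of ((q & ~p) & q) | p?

N

~p = ~N = N
q & ~p = true & N = N
(q & ~p) & q = N & true = N
((q & ~p) & q) | p = N | N = N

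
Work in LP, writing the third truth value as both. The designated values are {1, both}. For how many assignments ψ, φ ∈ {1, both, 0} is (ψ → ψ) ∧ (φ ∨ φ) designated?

6

Of the 9 assignments, 6 give a value in {1, both}.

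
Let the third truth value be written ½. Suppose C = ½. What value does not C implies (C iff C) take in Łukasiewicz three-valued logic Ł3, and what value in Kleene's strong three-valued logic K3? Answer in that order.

In Łukasiewicz three-valued logic Ł3: not C = not ½ = ½
C iff C = ½ iff ½ = True  [1 − |½−½|]
not C implies (C iff C) = ½ implies True = True
In Kleene's strong three-valued logic K3: not C = not ½ = ½
C iff C = ½ iff ½ = ½
not C implies (C iff C) = ½ implies ½ = ½  [not ½ or ½]
They differ because Łukasiewicz three-valued logic Ł3 and Kleene's strong three-valued logic K3 treat ½ differently under implication.

True; ½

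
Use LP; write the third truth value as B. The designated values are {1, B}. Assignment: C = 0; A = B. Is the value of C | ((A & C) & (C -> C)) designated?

A & C = B & 0 = 0
C -> C = 0 -> 0 = 1
(A & C) & (C -> C) = 0 & 1 = 0
C | ((A & C) & (C -> C)) = 0 | 0 = 0
0 ∉ {1, B}.

No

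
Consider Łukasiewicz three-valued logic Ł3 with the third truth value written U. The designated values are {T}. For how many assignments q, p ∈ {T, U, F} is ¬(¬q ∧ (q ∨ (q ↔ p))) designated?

4

Designated under: (q=T, p=T); (q=T, p=U); (q=T, p=F); (q=F, p=T).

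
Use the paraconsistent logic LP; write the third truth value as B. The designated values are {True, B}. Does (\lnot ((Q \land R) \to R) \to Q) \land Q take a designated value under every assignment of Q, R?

No

Countermodel: Q=False, R=True gives False, which is not designated.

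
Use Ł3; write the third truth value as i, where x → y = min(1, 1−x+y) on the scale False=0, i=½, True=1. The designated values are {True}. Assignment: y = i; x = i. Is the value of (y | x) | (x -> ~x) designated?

Yes

y | x = i | i = i
~x = ~i = i
x -> ~x = i -> i = True  [min(1, 1−½+½)]
(y | x) | (x -> ~x) = i | True = True
True ∈ {True}.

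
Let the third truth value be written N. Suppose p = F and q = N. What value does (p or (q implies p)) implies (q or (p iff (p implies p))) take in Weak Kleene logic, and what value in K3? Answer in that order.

N; N

In Weak Kleene logic: q implies p = N implies F = N  [any arg is the third value ⇒ result is the third value]
p or (q implies p) = F or N = N
p implies p = F implies F = T
p iff (p implies p) = F iff T = F
q or (p iff (p implies p)) = N or F = N
(p or (q implies p)) implies (q or (p iff (p implies p))) = N implies N = N
In K3: q implies p = N implies F = N  [not N or F]
p or (q implies p) = F or N = N
p implies p = F implies F = T
p iff (p implies p) = F iff T = F
q or (p iff (p implies p)) = N or F = N
(p or (q implies p)) implies (q or (p iff (p implies p))) = N implies N = N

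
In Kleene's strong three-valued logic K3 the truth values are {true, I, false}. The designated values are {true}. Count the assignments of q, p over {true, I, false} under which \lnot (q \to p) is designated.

Designated under: (q=true, p=false).

1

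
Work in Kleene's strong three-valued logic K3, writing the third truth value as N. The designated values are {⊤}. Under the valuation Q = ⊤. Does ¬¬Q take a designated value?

Yes

¬Q = ¬⊤ = ⊥
¬¬Q = ¬⊥ = ⊤
⊤ ∈ {⊤}.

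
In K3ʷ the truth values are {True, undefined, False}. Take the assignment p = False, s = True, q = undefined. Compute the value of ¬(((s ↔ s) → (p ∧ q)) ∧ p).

undefined

s ↔ s = True ↔ True = True
p ∧ q = False ∧ undefined = undefined
(s ↔ s) → (p ∧ q) = True → undefined = undefined  [any arg is the third value ⇒ result is the third value]
((s ↔ s) → (p ∧ q)) ∧ p = undefined ∧ False = undefined
¬(((s ↔ s) → (p ∧ q)) ∧ p) = ¬undefined = undefined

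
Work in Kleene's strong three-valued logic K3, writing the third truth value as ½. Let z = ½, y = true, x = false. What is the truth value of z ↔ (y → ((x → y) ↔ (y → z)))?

½

x → y = false → true = true
y → z = true → ½ = ½
(x → y) ↔ (y → z) = true ↔ ½ = ½
y → ((x → y) ↔ (y → z)) = true → ½ = ½
z ↔ (y → ((x → y) ↔ (y → z))) = ½ ↔ ½ = ½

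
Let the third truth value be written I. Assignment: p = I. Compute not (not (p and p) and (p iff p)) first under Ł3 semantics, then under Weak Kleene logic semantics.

In Ł3: p and p = I and I = I
not (p and p) = not I = I
p iff p = I iff I = T  [1 − |½−½|]
not (p and p) and (p iff p) = I and T = I
not (not (p and p) and (p iff p)) = not I = I
In Weak Kleene logic: p and p = I and I = I
not (p and p) = not I = I
p iff p = I iff I = I
not (p and p) and (p iff p) = I and I = I
not (not (p and p) and (p iff p)) = not I = I

I; I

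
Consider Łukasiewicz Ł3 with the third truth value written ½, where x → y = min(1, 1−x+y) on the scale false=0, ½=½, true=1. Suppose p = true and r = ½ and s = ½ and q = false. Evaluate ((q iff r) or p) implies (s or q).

½

q iff r = false iff ½ = ½  [1 − |0−½|]
(q iff r) or p = ½ or true = true
s or q = ½ or false = ½
((q iff r) or p) implies (s or q) = true implies ½ = ½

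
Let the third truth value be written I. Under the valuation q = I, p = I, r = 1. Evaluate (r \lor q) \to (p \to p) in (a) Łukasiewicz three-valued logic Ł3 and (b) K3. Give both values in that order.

In Łukasiewicz three-valued logic Ł3: r \lor q = 1 \lor I = 1
p \to p = I \to I = 1
(r \lor q) \to (p \to p) = 1 \to 1 = 1
In K3: r \lor q = 1 \lor I = 1
p \to p = I \to I = I
(r \lor q) \to (p \to p) = 1 \to I = I
They differ because Łukasiewicz three-valued logic Ł3 and K3 treat I differently under implication.

1; I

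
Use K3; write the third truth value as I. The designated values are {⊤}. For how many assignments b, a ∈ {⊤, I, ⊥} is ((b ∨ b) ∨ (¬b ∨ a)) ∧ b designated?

Designated under: (b=⊤, a=⊤); (b=⊤, a=I); (b=⊤, a=⊥).

3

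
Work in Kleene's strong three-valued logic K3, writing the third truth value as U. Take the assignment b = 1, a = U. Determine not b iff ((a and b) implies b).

not b = not 1 = 0
a and b = U and 1 = U
(a and b) implies b = U implies 1 = 1  [not U or 1]
not b iff ((a and b) implies b) = 0 iff 1 = 0

0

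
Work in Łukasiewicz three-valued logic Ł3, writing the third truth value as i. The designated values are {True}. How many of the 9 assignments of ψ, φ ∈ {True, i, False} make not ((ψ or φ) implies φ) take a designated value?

1

Designated under: (ψ=True, φ=False).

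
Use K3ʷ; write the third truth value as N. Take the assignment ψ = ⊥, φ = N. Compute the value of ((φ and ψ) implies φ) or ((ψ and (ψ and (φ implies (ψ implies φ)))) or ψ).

N

φ and ψ = N and ⊥ = N
(φ and ψ) implies φ = N implies N = N  [any arg is the third value ⇒ result is the third value]
ψ implies φ = ⊥ implies N = N
φ implies (ψ implies φ) = N implies N = N
ψ and (φ implies (ψ implies φ)) = ⊥ and N = N
ψ and (ψ and (φ implies (ψ implies φ))) = ⊥ and N = N
(ψ and (ψ and (φ implies (ψ implies φ)))) or ψ = N or ⊥ = N
((φ and ψ) implies φ) or ((ψ and (ψ and (φ implies (ψ implies φ)))) or ψ) = N or N = N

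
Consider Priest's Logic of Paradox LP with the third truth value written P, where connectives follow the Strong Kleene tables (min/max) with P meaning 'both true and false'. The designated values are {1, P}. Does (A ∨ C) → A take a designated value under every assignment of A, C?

No

Countermodel: A=0, C=1 gives 0, which is not designated.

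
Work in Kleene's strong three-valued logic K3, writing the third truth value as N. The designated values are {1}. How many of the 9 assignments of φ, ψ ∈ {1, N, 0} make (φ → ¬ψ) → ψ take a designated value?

3

Designated under: (φ=1, ψ=1); (φ=N, ψ=1); (φ=0, ψ=1).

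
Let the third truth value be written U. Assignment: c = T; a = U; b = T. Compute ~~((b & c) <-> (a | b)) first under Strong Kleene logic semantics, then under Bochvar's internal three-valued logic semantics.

T; U

In Strong Kleene logic: b & c = T & T = T
a | b = U | T = T
(b & c) <-> (a | b) = T <-> T = T
~((b & c) <-> (a | b)) = ~T = F
~~((b & c) <-> (a | b)) = ~F = T
In Bochvar's internal three-valued logic: b & c = T & T = T
a | b = U | T = U
(b & c) <-> (a | b) = T <-> U = U
~((b & c) <-> (a | b)) = ~U = U
~~((b & c) <-> (a | b)) = ~U = U
They differ because Strong Kleene logic and Bochvar's internal three-valued logic treat U differently under the binary connectives.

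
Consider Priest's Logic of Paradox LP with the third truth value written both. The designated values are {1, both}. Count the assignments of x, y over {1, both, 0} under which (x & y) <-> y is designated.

Of the 9 assignments, 8 give a value in {1, both}.

8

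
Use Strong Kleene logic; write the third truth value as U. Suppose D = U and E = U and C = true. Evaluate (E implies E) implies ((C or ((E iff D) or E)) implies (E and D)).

E implies E = U implies U = U  [not U or U]
E iff D = U iff U = U
(E iff D) or E = U or U = U
C or ((E iff D) or E) = true or U = true
E and D = U and U = U
(C or ((E iff D) or E)) implies (E and D) = true implies U = U
(E implies E) implies ((C or ((E iff D) or E)) implies (E and D)) = U implies U = U

U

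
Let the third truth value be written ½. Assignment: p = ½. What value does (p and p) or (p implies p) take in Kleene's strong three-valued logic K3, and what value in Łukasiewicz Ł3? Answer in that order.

In Kleene's strong three-valued logic K3: p and p = ½ and ½ = ½
p implies p = ½ implies ½ = ½  [not ½ or ½]
(p and p) or (p implies p) = ½ or ½ = ½
In Łukasiewicz Ł3: p and p = ½ and ½ = ½
p implies p = ½ implies ½ = True
(p and p) or (p implies p) = ½ or True = True
They differ because Kleene's strong three-valued logic K3 and Łukasiewicz Ł3 treat ½ differently under implication.

½; True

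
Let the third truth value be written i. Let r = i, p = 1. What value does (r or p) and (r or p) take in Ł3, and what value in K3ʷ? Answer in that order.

1; i

In Ł3: r or p = i or 1 = 1
r or p = i or 1 = 1
(r or p) and (r or p) = 1 and 1 = 1
In K3ʷ: r or p = i or 1 = i
r or p = i or 1 = i
(r or p) and (r or p) = i and i = i
They differ because Ł3 and K3ʷ treat i differently under the binary connectives.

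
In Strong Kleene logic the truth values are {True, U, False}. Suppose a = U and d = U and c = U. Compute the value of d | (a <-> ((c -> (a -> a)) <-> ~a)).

a -> a = U -> U = U  [~U | U]
c -> (a -> a) = U -> U = U
~a = ~U = U
(c -> (a -> a)) <-> ~a = U <-> U = U
a <-> ((c -> (a -> a)) <-> ~a) = U <-> U = U
d | (a <-> ((c -> (a -> a)) <-> ~a)) = U | U = U

U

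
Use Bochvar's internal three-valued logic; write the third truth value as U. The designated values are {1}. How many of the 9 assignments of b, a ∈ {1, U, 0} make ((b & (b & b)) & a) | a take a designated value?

2

Designated under: (b=1, a=1); (b=0, a=1).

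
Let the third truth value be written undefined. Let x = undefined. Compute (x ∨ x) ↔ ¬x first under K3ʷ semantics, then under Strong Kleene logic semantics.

undefined; undefined

In K3ʷ: x ∨ x = undefined ∨ undefined = undefined
¬x = ¬undefined = undefined
(x ∨ x) ↔ ¬x = undefined ↔ undefined = undefined
In Strong Kleene logic: x ∨ x = undefined ∨ undefined = undefined
¬x = ¬undefined = undefined
(x ∨ x) ↔ ¬x = undefined ↔ undefined = undefined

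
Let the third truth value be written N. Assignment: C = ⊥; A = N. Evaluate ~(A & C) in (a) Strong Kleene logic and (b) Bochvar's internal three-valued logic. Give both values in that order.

In Strong Kleene logic: A & C = N & ⊥ = ⊥
~(A & C) = ~⊥ = ⊤
In Bochvar's internal three-valued logic: A & C = N & ⊥ = N
~(A & C) = ~N = N
They differ because Strong Kleene logic and Bochvar's internal three-valued logic treat N differently under the binary connectives.

⊤; N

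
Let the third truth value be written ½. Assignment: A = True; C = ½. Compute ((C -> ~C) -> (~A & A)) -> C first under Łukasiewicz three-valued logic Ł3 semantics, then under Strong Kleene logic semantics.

In Łukasiewicz three-valued logic Ł3: ~C = ~½ = ½
C -> ~C = ½ -> ½ = True  [min(1, 1−½+½)]
~A = ~True = False
~A & A = False & True = False
(C -> ~C) -> (~A & A) = True -> False = False
((C -> ~C) -> (~A & A)) -> C = False -> ½ = True
In Strong Kleene logic: ~C = ~½ = ½
C -> ~C = ½ -> ½ = ½  [~½ | ½]
~A = ~True = False
~A & A = False & True = False
(C -> ~C) -> (~A & A) = ½ -> False = ½
((C -> ~C) -> (~A & A)) -> C = ½ -> ½ = ½
They differ because Łukasiewicz three-valued logic Ł3 and Strong Kleene logic treat ½ differently under implication.

True; ½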